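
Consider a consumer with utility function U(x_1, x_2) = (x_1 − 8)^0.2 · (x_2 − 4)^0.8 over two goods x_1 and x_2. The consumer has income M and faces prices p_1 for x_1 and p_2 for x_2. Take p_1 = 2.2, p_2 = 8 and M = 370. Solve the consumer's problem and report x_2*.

x_2* = 36.04

MRS = (1/4)·(x_2−4)/(x_1−8). Tangency with p_1/p_2 gives x_2−4 = 4·(p_1/p_2)·(x_1−8).
After buying the subsistence bundle (8, 4), a share 0.2 of the remaining income goes to x_1: x_1* = 8 + 0.2·(M − 8p_1 − 4p_2)/p_1.
Discretionary income = 370 − 8·2.2 − 4·8 = 320.4; x_2* = 4 + 0.8·320.4/8 = 36.04.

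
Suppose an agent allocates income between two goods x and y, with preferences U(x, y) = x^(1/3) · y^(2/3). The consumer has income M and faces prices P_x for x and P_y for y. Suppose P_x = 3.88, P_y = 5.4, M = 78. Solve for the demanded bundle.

MU_x/MU_y = (1/3·y)/(2/3·x); tangency sets this equal to P_x/P_y.
Rearranging, P_y·y = 2·P_x·x. Substituting into the budget gives P_x·x·(1 + 2) = M.
Demand: x*(P_x,P_y,M) = 1/3·M/P_x and y* = 2/3·M/P_y.
At P_x=3.88, P_y=5.4, M=78: x* = 1/3·78/3.88 = 6.701, y* = 9.6296.

x* = 6.701, y* = 9.6296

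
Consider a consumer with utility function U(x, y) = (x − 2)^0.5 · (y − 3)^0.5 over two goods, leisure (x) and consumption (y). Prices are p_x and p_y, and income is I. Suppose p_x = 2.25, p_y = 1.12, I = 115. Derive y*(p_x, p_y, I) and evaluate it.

After buying the subsistence bundle (2, 3), a share 0.5 of the remaining income goes to x: x* = 2 + 0.5·(I − 2p_x − 3p_y)/p_x.
Discretionary income = 115 − 2·2.25 − 3·1.12 = 107.14; y* = 3 + 0.5·107.14/1.12 = 50.8304.

y* = 50.8304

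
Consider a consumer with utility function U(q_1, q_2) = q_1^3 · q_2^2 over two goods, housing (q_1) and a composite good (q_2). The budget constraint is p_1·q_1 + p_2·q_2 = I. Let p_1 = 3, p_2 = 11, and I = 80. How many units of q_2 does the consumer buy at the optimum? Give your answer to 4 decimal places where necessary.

MU_q_1/MU_q_2 = (3·q_2)/(2·q_1); tangency sets this equal to p_1/p_2.
Rearranging, p_2·q_2 = (2/3)·p_1·q_1. Substituting into the budget gives p_1·q_1·(1 + (2/3)) = I.
Demand: q_1*(p_1,p_2,I) = 0.6·I/p_1 and q_2* = 0.4·I/p_2.
At p_1=3, p_2=11, I=80: q_2* = 0.4·80/11 = 2.9091.

q_2* = 2.9091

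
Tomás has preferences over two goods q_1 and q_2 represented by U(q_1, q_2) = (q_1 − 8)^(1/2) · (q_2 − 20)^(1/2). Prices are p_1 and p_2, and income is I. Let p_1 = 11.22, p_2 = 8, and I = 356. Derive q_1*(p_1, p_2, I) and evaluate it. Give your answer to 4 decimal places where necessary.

q_1* = 12.7344

Let q_1' = q_1−8, q_2' = q_2−20. MRS = q_2'/q_1' = p_1/p_2.
After buying the subsistence bundle (8, 20), a share 0.5 of the remaining income goes to q_1: q_1* = 8 + 0.5·(I − 8p_1 − 20p_2)/p_1.
Discretionary income = 356 − 8·11.22 − 20·8 = 106.24; q_1* = 8 + 0.5·106.24/11.22 = 12.7344.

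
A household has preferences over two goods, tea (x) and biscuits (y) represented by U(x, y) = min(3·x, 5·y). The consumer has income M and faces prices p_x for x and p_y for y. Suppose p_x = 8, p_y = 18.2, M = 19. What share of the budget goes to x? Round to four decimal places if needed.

Here 5·8 + 3·18.2 = 94.6, giving x* = 1.0042 and y* = 0.6025.
Expenditure on x: 8·1.0042 = 8.0338; share = 0.4228.

share on x = 0.4228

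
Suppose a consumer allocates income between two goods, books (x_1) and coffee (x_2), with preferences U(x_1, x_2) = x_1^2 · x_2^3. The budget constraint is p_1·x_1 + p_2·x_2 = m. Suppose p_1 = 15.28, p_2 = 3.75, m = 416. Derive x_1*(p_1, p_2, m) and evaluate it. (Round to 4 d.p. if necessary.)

x_1* = 10.8901

The MRS is (2/3)·x_2/x_1. Set MRS = p_1/p_2.
Rearranging, p_2·x_2 = (3/2)·p_1·x_1. Substituting into the budget gives p_1·x_1·(1 + (3/2)) = m.
Demand: x_1*(p_1,p_2,m) = 0.4·m/p_1 and x_2* = 0.6·m/p_2.
At p_1=15.28, p_2=3.75, m=416: x_1* = 0.4·416/15.28 = 10.8901.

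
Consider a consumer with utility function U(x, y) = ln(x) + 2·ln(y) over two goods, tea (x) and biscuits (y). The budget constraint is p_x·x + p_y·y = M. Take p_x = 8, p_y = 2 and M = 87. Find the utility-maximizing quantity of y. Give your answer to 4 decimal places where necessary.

The MRS is (1/2)·y/x. Set MRS = p_x/p_y.
So p_y·y = 2·p_x·x; combined with the budget, a share 1/3 of income goes to x.
Demand: x*(p_x,p_y,M) = 1/3·M/p_x and y* = 2/3·M/p_y.
At p_x=8, p_y=2, M=87: y* = 2/3·87/2 = 29.

y* = 29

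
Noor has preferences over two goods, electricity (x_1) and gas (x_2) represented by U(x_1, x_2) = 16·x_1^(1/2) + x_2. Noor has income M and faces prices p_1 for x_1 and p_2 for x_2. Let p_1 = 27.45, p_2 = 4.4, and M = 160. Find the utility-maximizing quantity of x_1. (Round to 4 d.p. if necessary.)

x_1* = 1.6444

Utility is quasi-linear in x_2; the FOC for x_1 is 8/√x_1 = p_1/p_2.
Thus x_1* = (8·p_2/p_1)² — independent of M — with the rest of income spent on x_2.
Plugging in: x_1* = (8·4.4/27.45)² = 1.6444.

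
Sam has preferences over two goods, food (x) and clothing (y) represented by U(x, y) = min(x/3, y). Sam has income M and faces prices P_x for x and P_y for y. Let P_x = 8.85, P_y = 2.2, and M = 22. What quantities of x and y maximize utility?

x* = 2.2957, y* = 0.7652

Leontief preferences: the optimum is at the kink where x/3 = y/1, i.e. y = (1/3)·x.
Budget: P_x·x + P_y·(1/3)·x = M, so (3·P_x + P_y)·x = 3·M.
Demand: x*(P_x,P_y,M) = 3·M/(3·P_x + P_y), y* = M/(3·P_x + P_y).
Here 3·8.85 + 2.2 = 28.75, giving x* = 2.2957 and y* = 0.7652.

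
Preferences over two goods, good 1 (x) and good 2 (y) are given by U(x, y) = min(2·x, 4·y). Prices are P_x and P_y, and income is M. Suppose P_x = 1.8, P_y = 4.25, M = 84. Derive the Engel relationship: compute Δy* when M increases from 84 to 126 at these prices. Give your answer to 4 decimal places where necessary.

Δy* = 5.3503

Demand: x*(P_x,P_y,M) = 4·M/(4·P_x + 2·P_y), y* = 2·M/(4·P_x + 2·P_y).
Here 4·1.8 + 2·4.25 = 15.7, giving y* = 10.7006.
At M' = 126: y* = 16.051. Change: 16.051 − 10.7006 = 5.3503.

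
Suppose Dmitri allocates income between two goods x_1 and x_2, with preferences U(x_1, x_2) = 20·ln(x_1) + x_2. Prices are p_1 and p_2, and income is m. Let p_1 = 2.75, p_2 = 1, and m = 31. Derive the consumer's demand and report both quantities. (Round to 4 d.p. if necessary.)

Set MRS = p_1/p_2: (20/x_1)/1 = p_1/p_2.
So x_1*(p_1,p_2) = 20·p_2/p_1, independent of income; and x_2* = (m − 20·p_2)/p_2.
At the given prices: x_1* = 20·1/2.75 = 7.2727, and x_2* = 11.

x_1* = 7.2727, x_2* = 11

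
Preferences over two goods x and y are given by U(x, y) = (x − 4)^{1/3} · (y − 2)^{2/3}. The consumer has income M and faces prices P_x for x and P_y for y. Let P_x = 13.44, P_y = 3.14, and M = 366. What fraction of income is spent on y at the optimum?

MRS = (1/2)·(y−2)/(x−4). Tangency with P_x/P_y gives y−2 = 2·(P_x/P_y)·(x−4).
After buying the subsistence bundle (4, 2), a share 1/3 of the remaining income goes to x: x* = 4 + 1/3·(M − 4P_x − 2P_y)/P_x.
Discretionary income = 366 − 4·13.44 − 2·3.14 = 305.96; x* = 4 + 1/3·305.96/13.44 = 11.5883; y* = 2 + 2/3·305.96/3.14 = 66.9597.
Expenditure on y: 3.14·66.9597 = 210.2533; share = 0.5745.

share on y = 0.5745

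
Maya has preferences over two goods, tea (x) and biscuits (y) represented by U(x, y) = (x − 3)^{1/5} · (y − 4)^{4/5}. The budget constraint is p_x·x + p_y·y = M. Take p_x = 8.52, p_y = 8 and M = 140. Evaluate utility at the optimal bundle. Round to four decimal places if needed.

MRS = (1/4)·(y−4)/(x−3). Tangency with p_x/p_y gives y−4 = 4·(p_x/p_y)·(x−3).
Substituting into the budget: x* = 3 + 0.2·(M − 3·p_x − 4·p_y)/p_x, and y* = 4 + 0.8·(…)/p_y.
Discretionary income = 140 − 3·8.52 − 4·8 = 82.44; x* = 3 + 0.2·82.44/8.52 = 4.9352; y* = 4 + 0.8·82.44/8 = 12.244.
Utility at the optimum: U(4.9352, 12.244) = 6.1696.

V = 6.1696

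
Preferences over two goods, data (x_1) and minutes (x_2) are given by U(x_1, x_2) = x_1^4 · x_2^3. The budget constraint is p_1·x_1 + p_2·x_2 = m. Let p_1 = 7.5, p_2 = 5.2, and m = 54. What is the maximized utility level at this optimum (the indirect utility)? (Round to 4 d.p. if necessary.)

V = 25259.1472

Demand: x_1*(p_1,p_2,m) = 4/7·m/p_1 and x_2* = 3/7·m/p_2.
At p_1=7.5, p_2=5.2, m=54: x_1* = 4/7·54/7.5 = 4.1143, x_2* = 4.4505.
Utility at the optimum: U(4.1143, 4.4505) = 25259.1472.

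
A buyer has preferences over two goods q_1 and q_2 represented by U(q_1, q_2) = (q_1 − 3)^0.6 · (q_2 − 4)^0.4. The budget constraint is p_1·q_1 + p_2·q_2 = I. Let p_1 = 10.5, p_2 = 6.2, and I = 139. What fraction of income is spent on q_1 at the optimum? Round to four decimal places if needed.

share on q_1 = 0.5836

This is Cobb-Douglas in (q_1−3, q_2−4): tangency gives 0.6·p_2·(q_2−4) = 0.4·p_1·(q_1−3).
Substituting into the budget: q_1* = 3 + 0.6·(I − 3·p_1 − 4·p_2)/p_1, and q_2* = 4 + 0.4·(…)/p_2.
Discretionary income = 139 − 3·10.5 − 4·6.2 = 82.7; q_1* = 3 + 0.6·82.7/10.5 = 7.7257; q_2* = 4 + 0.4·82.7/6.2 = 9.3355.
Expenditure on q_1: 10.5·7.7257 = 81.12; share = 0.5836.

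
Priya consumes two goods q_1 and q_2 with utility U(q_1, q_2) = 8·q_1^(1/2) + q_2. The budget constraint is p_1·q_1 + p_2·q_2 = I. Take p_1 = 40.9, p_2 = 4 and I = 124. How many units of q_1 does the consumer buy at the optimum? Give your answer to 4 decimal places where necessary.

Plugging in: q_1* = (4·4/40.9)² = 0.153.

q_1* = 0.153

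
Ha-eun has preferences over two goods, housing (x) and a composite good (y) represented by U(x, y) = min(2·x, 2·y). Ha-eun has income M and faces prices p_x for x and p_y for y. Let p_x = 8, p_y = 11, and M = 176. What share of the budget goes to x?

Demand: x*(p_x,p_y,M) = 2·M/(2·p_x + 2·p_y), y* = 2·M/(2·p_x + 2·p_y).
Here 2·8 + 2·11 = 38, giving x* = 9.2632 and y* = 9.2632.
Expenditure on x: 8·9.2632 = 74.1053; share = 0.4211.

share on x = 0.4211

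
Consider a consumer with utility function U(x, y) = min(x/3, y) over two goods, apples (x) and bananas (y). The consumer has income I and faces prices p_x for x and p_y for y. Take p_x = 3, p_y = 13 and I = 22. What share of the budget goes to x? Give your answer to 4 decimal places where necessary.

share on x = 0.4091

Leontief preferences: the optimum is at the kink where x/3 = y/1, i.e. y = (1/3)·x.
Budget: p_x·x + p_y·(1/3)·x = I, so (3·p_x + p_y)·x = 3·I.
Demand: x*(p_x,p_y,I) = 3·I/(3·p_x + p_y), y* = I/(3·p_x + p_y).
Here 3·3 + 13 = 22, giving x* = 3 and y* = 1.
Expenditure on x: 3·3 = 9; share = 0.4091.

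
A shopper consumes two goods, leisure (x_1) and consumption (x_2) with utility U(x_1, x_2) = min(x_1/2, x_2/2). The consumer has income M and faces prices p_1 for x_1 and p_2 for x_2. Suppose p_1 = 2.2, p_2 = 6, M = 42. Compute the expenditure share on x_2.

share on x_2 = 0.7317

Leontief preferences: the optimum is at the kink where x_1/2 = x_2/2, i.e. x_2 = x_1.
Budget: p_1·x_1 + p_2·x_1 = M, so (2·p_1 + 2·p_2)·x_1 = 2·M.
Demand: x_1*(p_1,p_2,M) = 2·M/(2·p_1 + 2·p_2), x_2* = 2·M/(2·p_1 + 2·p_2).
Here 2·2.2 + 2·6 = 16.4, giving x_1* = 5.122 and x_2* = 5.122.
Expenditure on x_2: 6·5.122 = 30.7317; share = 0.7317.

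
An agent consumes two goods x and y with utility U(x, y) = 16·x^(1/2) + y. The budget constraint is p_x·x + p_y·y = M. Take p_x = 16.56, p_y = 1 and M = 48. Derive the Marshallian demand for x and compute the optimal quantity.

Solve: √x = 8·p_y/p_x, so x*(p_x,p_y) = (8·p_y/p_x)², and y* = (M − p_x·x*)/p_y.
Plugging in: x* = (8·1/16.56)² = 0.2334.

x* = 0.2334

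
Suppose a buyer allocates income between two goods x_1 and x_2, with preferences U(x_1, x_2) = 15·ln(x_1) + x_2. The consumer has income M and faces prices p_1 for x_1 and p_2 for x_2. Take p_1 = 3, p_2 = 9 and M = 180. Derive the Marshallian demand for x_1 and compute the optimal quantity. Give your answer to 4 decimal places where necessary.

So x_1*(p_1,p_2) = 15·p_2/p_1, independent of income; and x_2* = (M − 15·p_2)/p_2.
At the given prices: x_1* = 15·9/3 = 45.

x_1* = 45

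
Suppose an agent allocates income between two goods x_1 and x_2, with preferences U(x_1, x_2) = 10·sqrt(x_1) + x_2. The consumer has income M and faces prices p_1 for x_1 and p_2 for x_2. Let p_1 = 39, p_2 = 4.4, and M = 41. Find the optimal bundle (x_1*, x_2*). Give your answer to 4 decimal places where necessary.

x_1* = 0.3182, x_2* = 6.4977

MU_x_1 = 5/√x_1, MU_x_2 = 1. Tangency: 5/√x_1 = p_1/p_2.
Solve: √x_1 = 5·p_2/p_1, so x_1*(p_1,p_2) = (5·p_2/p_1)², and x_2* = (M − p_1·x_1*)/p_2.
Plugging in: x_1* = (5·4.4/39)² = 0.3182, x_2* = 6.4977.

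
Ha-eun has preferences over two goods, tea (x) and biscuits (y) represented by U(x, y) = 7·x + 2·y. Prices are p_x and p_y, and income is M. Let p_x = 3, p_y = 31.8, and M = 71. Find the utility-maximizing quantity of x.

x* = 23.6667

Linear utility — the consumer picks whichever good has higher MU/price: 7/3 = 2.3333 vs 2/31.8 = 0.0629.
x gives more utility per dollar, so spend all income on x: x* = M/p_x, y* = 0.
Numerically: x* = 23.6667, y* = 0.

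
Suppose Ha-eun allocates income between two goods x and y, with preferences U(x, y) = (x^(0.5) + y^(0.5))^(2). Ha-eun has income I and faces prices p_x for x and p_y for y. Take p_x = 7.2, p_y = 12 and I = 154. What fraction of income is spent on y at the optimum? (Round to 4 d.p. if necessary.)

share on y = 0.375

MRS = MU_x/MU_y = (y/x)^(0.5). Set equal to p_x/p_y.
Hence y/x = (p_x/p_y)^(1/(0.5)), i.e. raised to the 2 power.
With the ratio pinned down, the budget gives x* = I/(p_x + p_y·(y/x)) and y* = (y/x)·x*.
Numerically y/x = 0.36, so x* = 154/(7.2 + 12·0.36) = 13.3681 and y* = 0.36·13.3681 = 4.8125.
Expenditure on y: 12·4.8125 = 57.75; share = 0.375.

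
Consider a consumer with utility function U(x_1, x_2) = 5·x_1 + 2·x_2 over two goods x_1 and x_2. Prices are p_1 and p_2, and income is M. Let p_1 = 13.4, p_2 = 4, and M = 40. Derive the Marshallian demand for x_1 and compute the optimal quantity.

x_1* = 0

Numerically: x_1* = 0, x_2* = 10.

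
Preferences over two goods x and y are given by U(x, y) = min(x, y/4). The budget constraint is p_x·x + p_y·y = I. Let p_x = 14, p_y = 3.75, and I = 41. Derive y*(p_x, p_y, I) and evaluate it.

Leontief preferences: the optimum is at the kink where x/1 = y/4, i.e. y = 4·x.
Budget: p_x·x + p_y·4·x = I, so (p_x + 4·p_y)·x = I.
Demand: x*(p_x,p_y,I) = I/(p_x + 4·p_y), y* = 4·I/(p_x + 4·p_y).
Here 14 + 4·3.75 = 29, giving y* = 5.6552.

y* = 5.6552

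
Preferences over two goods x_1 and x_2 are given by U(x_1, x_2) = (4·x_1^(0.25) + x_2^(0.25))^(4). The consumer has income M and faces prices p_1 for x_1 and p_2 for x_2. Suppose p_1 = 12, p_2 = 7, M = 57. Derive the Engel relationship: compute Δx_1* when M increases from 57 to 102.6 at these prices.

Δx_1* = 3.1973

MU_x_1 ∝ 4·x_1^(-0.75), MU_x_2 ∝ x_2^(-0.75), so MRS = 4·(x_2/x_1)^(0.75) = p_1/p_2.
Hence x_2/x_1 = ((1/4)·p_1/p_2)^(1/(0.75)), i.e. raised to the 4/3 power.
With the ratio pinned down, the budget gives x_1* = M/(p_1 + p_2·(x_2/x_1)) and x_2* = (x_2/x_1)·x_1*.
Numerically x_2/x_1 = 0.32312, so x_1* = 57/(12 + 7·0.32312) = 3.9967.
At M' = 102.6: x_1* = 7.194. Change: 7.194 − 3.9967 = 3.1973.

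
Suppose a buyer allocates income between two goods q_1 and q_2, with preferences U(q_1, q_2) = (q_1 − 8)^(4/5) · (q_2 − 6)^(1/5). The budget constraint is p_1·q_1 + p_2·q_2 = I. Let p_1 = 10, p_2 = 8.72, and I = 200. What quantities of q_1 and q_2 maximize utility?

Discretionary income = 200 − 8·10 − 6·8.72 = 67.68; q_1* = 8 + 0.8·67.68/10 = 13.4144; q_2* = 6 + 0.2·67.68/8.72 = 7.5523.

q_1* = 13.4144, q_2* = 7.5523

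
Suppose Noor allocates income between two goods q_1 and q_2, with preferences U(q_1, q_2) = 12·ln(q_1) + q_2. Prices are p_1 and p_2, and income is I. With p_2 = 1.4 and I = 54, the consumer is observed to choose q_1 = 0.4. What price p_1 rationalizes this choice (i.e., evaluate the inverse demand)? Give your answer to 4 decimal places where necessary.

Set MRS = p_1/p_2: (12/q_1)/1 = p_1/p_2.
So q_1*(p_1,p_2) = 12·p_2/p_1, independent of income; and q_2* = (I − 12·p_2)/p_2.
Set q_1* = 0.4 in the demand function and solve for p_1: p_1 = 42.

p_1 = 42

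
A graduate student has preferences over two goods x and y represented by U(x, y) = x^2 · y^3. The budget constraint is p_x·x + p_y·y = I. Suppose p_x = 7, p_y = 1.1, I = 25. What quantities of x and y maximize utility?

x* = 1.4286, y* = 13.6364

The MRS is (2/3)·y/x. Set MRS = p_x/p_y.
So 2·p_y·y = 3·p_x·x; combined with the budget, a share 0.4 of income goes to x.
Demand: x*(p_x,p_y,I) = 0.4·I/p_x and y* = 0.6·I/p_y.
At p_x=7, p_y=1.1, I=25: x* = 0.4·25/7 = 1.4286, y* = 13.6364.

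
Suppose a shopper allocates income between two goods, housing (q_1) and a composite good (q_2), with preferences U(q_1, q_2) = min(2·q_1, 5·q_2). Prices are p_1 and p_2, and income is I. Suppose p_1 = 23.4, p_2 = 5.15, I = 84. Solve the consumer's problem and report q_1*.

With perfect complements, no substitution: consume in ratio q_1:q_2 = 5:2.
Budget: p_1·q_1 + p_2·(2/5)·q_1 = I, so (5·p_1 + 2·p_2)·q_1 = 5·I.
Demand: q_1*(p_1,p_2,I) = 5·I/(5·p_1 + 2·p_2), q_2* = 2·I/(5·p_1 + 2·p_2).
Here 5·23.4 + 2·5.15 = 127.3, giving q_1* = 3.2993.

q_1* = 3.2993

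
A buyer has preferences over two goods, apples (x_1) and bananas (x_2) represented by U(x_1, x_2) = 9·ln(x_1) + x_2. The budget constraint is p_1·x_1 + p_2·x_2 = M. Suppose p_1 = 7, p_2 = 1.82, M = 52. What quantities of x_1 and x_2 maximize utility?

x_1* = 2.34, x_2* = 19.5714

Set MRS = p_1/p_2: (9/x_1)/1 = p_1/p_2.
So x_1*(p_1,p_2) = 9·p_2/p_1, independent of income; and x_2* = (M − 9·p_2)/p_2.
At the given prices: x_1* = 9·1.82/7 = 2.34, and x_2* = 19.5714.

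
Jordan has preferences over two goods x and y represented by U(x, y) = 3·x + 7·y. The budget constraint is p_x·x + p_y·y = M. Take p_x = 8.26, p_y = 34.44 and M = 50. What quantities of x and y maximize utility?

Numerically: x* = 6.0533, y* = 0.

x* = 6.0533, y* = 0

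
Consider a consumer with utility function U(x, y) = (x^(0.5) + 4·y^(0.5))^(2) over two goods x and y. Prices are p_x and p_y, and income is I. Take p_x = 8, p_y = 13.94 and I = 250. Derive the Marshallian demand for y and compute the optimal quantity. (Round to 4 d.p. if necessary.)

y* = 16.1727

MRS = MU_x/MU_y = (1/4)·(y/x)^(0.5). Set equal to p_x/p_y.
Solve for the ratio: y/x = [4·p_x/p_y]^(2).
Substitute y = (y/x)·x into the budget: x* = I/(p_x + p_y·(y/x)).
Numerically y/x = 5.269561, so x* = 250/(8 + 13.94·5.269561) = 3.0691 and y* = 5.269561·3.0691 = 16.1727.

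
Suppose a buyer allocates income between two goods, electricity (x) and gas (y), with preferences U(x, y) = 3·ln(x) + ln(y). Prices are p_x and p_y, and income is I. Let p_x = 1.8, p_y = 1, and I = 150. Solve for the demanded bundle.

MU_x/MU_y = (3·y)/(x); tangency sets this equal to p_x/p_y.
So 3·p_y·y = p_x·x; combined with the budget, a share 0.75 of income goes to x.
Demand: x*(p_x,p_y,I) = 0.75·I/p_x and y* = 0.25·I/p_y.
At p_x=1.8, p_y=1, I=150: x* = 0.75·150/1.8 = 62.5, y* = 37.5.

x* = 62.5, y* = 37.5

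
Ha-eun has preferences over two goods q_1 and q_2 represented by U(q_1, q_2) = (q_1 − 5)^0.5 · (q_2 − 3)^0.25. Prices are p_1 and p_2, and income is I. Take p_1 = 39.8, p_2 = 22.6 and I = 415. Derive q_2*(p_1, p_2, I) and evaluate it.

Let q_1' = q_1−5, q_2' = q_2−3. MRS = 2·q_2'/q_1' = p_1/p_2.
Substituting into the budget: q_1* = 5 + 2/3·(I − 5·p_1 − 3·p_2)/p_1, and q_2* = 3 + 1/3·(…)/p_2.
Discretionary income = 415 − 5·39.8 − 3·22.6 = 148.2; q_2* = 3 + 1/3·148.2/22.6 = 5.1858.

q_2* = 5.1858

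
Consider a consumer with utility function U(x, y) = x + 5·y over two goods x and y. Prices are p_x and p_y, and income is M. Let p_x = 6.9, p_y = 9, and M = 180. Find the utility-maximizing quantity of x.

Numerically: x* = 0, y* = 20.

x* = 0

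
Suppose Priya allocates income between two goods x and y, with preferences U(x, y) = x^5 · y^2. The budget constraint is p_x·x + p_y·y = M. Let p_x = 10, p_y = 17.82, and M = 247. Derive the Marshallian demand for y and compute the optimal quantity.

y* = 3.9602

Demand: x*(p_x,p_y,M) = 5/7·M/p_x and y* = 2/7·M/p_y.
At p_x=10, p_y=17.82, M=247: y* = 2/7·247/17.82 = 3.9602.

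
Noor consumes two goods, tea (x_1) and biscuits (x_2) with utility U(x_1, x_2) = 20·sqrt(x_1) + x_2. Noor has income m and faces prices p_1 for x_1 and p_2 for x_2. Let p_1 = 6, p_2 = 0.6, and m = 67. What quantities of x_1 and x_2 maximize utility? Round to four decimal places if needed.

x_1* = 1, x_2* = 101.6667

Set MRS = p_1/p_2: 10·x_1^(−1/2) = p_1/p_2.
Thus x_1* = (10·p_2/p_1)² — independent of m — with the rest of income spent on x_2.
Plugging in: x_1* = (10·0.6/6)² = 1, x_2* = 101.6667.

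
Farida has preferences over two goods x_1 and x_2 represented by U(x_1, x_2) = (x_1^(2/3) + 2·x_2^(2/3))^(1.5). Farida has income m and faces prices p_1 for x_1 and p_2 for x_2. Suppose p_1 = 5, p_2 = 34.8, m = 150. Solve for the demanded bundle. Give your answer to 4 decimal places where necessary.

Substitute x_2 = (x_2/x_1)·x_1 into the budget: x_1* = m/(p_1 + p_2·(x_2/x_1)).
Numerically x_2/x_1 = 0.023728, so x_1* = 150/(5 + 34.8·0.023728) = 25.7478 and x_2* = 0.023728·25.7478 = 0.6109.

x_1* = 25.7478, x_2* = 0.6109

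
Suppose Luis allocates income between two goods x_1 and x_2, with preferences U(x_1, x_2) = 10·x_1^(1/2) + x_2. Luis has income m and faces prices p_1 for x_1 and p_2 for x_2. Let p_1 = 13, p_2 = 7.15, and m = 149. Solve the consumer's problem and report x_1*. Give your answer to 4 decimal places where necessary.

Set MRS = p_1/p_2: 5·x_1^(−1/2) = p_1/p_2.
Solve: √x_1 = 5·p_2/p_1, so x_1*(p_1,p_2) = (5·p_2/p_1)², and x_2* = (m − p_1·x_1*)/p_2.
Plugging in: x_1* = (5·7.15/13)² = 7.5625.

x_1* = 7.5625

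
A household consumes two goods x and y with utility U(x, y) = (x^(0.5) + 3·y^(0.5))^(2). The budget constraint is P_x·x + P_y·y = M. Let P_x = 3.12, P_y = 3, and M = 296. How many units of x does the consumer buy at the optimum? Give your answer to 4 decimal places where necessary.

x* = 9.1575

With the ratio pinned down, the budget gives x* = M/(P_x + P_y·(y/x)) and y* = (y/x)·x*.
Numerically y/x = 9.7344, so x* = 296/(3.12 + 3·9.7344) = 9.1575.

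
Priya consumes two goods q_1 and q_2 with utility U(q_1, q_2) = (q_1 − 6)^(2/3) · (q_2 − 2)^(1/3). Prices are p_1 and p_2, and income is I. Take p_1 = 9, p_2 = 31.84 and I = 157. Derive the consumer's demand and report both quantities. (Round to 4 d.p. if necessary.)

q_1* = 8.9126, q_2* = 2.4116

MRS = 2·(q_2−2)/(q_1−6). Tangency with p_1/p_2 gives q_2−2 = (1/2)·(p_1/p_2)·(q_1−6).
Substituting into the budget: q_1* = 6 + 2/3·(I − 6·p_1 − 2·p_2)/p_1, and q_2* = 2 + 1/3·(…)/p_2.
Discretionary income = 157 − 6·9 − 2·31.84 = 39.32; q_1* = 6 + 2/3·39.32/9 = 8.9126; q_2* = 2 + 1/3·39.32/31.84 = 2.4116.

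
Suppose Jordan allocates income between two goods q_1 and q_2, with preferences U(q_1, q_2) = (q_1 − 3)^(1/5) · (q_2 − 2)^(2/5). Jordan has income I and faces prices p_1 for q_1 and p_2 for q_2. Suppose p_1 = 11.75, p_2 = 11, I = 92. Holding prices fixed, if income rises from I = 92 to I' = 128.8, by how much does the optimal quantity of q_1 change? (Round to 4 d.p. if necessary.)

Let q_1' = q_1−3, q_2' = q_2−2. MRS = (1/2)·q_2'/q_1' = p_1/p_2.
After buying the subsistence bundle (3, 2), a share 1/3 of the remaining income goes to q_1: q_1* = 3 + 1/3·(I − 3p_1 − 2p_2)/p_1.
Discretionary income = 92 − 3·11.75 − 2·11 = 34.75; q_1* = 3 + 1/3·34.75/11.75 = 3.9858.
At I' = 128.8: q_1* = 5.0298. Change: 5.0298 − 3.9858 = 1.044.

Δq_1* = 1.044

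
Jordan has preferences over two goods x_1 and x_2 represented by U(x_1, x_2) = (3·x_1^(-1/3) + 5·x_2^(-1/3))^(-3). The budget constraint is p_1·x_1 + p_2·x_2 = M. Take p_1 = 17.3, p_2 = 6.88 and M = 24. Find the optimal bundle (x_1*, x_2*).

MU_x_1 ∝ 3·x_1^(-4/3), MU_x_2 ∝ 5·x_2^(-4/3), so MRS = (3/5)·(x_2/x_1)^(4/3) = p_1/p_2.
Solve for the ratio: x_2/x_1 = [(5/3)·p_1/p_2]^(0.75).
With the ratio pinned down, the budget gives x_1* = M/(p_1 + p_2·(x_2/x_1)) and x_2* = (x_2/x_1)·x_1*.
Numerically x_2/x_1 = 2.92907, so x_1* = 24/(17.3 + 6.88·2.92907) = 0.6408 and x_2* = 2.92907·0.6408 = 1.877.

x_1* = 0.6408, x_2* = 1.877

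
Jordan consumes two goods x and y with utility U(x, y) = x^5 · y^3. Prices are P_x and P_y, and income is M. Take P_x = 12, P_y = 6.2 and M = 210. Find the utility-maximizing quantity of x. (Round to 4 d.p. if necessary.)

x* = 10.9375

Tangency: MRS = (5/3)·y/x = P_x/P_y.
Rearranging, P_y·y = (3/5)·P_x·x. Substituting into the budget gives P_x·x·(1 + (3/5)) = M.
Demand: x*(P_x,P_y,M) = 0.625·M/P_x and y* = 0.375·M/P_y.
At P_x=12, P_y=6.2, M=210: x* = 0.625·210/12 = 10.9375.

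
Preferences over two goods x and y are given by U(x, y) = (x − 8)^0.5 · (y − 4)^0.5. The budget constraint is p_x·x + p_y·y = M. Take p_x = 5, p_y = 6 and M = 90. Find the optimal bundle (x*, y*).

Substituting into the budget: x* = 8 + 0.5·(M − 8·p_x − 4·p_y)/p_x, and y* = 4 + 0.5·(…)/p_y.
Discretionary income = 90 − 8·5 − 4·6 = 26; x* = 8 + 0.5·26/5 = 10.6; y* = 4 + 0.5·26/6 = 6.1667.

x* = 10.6, y* = 6.1667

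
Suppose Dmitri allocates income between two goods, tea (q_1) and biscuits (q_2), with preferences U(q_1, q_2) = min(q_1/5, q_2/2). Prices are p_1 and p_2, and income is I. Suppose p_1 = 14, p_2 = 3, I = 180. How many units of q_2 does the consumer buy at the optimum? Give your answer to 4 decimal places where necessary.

q_2* = 4.7368

Leontief preferences: the optimum is at the kink where q_1/5 = q_2/2, i.e. q_2 = (2/5)·q_1.
Budget: p_1·q_1 + p_2·(2/5)·q_1 = I, so (5·p_1 + 2·p_2)·q_1 = 5·I.
Demand: q_1*(p_1,p_2,I) = 5·I/(5·p_1 + 2·p_2), q_2* = 2·I/(5·p_1 + 2·p_2).
Here 5·14 + 2·3 = 76, giving q_2* = 4.7368.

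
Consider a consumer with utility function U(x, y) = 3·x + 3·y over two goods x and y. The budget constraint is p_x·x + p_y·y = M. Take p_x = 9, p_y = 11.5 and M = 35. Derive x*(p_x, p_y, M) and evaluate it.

x* = 3.8889

Linear utility — the consumer picks whichever good has higher MU/price: 3/9 = 0.3333 vs 3/11.5 = 0.2609.
x gives more utility per dollar, so spend all income on x: x* = M/p_x, y* = 0.
Numerically: x* = 3.8889, y* = 0.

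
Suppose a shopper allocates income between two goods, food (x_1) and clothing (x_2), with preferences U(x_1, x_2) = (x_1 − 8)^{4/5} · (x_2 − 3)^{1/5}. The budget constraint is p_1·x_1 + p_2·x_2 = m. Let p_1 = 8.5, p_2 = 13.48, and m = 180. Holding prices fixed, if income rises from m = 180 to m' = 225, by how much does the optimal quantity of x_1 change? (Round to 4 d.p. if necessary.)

Δx_1* = 4.2353

Discretionary income = 180 − 8·8.5 − 3·13.48 = 71.56; x_1* = 8 + 0.8·71.56/8.5 = 14.7351.
At m' = 225: x_1* = 18.9704. Change: 18.9704 − 14.7351 = 4.2353.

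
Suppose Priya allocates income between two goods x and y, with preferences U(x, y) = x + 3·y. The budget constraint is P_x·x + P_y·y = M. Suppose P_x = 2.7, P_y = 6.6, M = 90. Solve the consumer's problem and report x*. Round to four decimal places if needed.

x* = 0

Linear utility — the consumer picks whichever good has higher MU/price: 1/2.7 = 0.3704 vs 3/6.6 = 0.4545.
y gives more utility per dollar, so spend all income on y: y* = M/P_y, x* = 0.
Numerically: x* = 0, y* = 13.6364.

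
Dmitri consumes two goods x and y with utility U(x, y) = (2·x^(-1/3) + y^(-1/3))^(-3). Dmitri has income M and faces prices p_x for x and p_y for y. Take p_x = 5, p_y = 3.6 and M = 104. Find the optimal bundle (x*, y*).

x* = 13.4391, y* = 10.2235

From the CES first-order condition, 2·(y/x)^(4/3) = p_x/p_y.
Hence y/x = ((1/2)·p_x/p_y)^(1/(4/3)), i.e. raised to the 0.75 power.
With the ratio pinned down, the budget gives x* = M/(p_x + p_y·(y/x)) and y* = (y/x)·x*.
Numerically y/x = 0.760726, so x* = 104/(5 + 3.6·0.760726) = 13.4391 and y* = 0.760726·13.4391 = 10.2235.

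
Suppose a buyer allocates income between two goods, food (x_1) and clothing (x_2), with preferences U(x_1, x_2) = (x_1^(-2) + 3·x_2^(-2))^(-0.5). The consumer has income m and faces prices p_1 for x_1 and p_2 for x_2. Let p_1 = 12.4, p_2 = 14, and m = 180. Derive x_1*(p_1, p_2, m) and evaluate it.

x_1* = 5.662

Substitute x_2 = (x_2/x_1)·x_1 into the budget: x_1* = m/(p_1 + p_2·(x_2/x_1)).
Numerically x_2/x_1 = 1.38507, so x_1* = 180/(12.4 + 14·1.38507) = 5.662.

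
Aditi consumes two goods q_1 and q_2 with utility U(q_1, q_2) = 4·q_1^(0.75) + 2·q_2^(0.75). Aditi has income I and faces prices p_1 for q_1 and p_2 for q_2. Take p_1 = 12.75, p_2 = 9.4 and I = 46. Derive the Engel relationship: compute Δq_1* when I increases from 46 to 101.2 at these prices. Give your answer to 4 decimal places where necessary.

Δq_1* = 3.7453

From the CES first-order condition, 2·(q_2/q_1)^(0.25) = p_1/p_2.
Solve for the ratio: q_2/q_1 = [(1/2)·p_1/p_2]^(4).
Substitute q_2 = (q_2/q_1)·q_1 into the budget: q_1* = I/(p_1 + p_2·(q_2/q_1)).
Numerically q_2/q_1 = 0.211548, so q_1* = 46/(12.75 + 9.4·0.211548) = 3.1211.
At I' = 101.2: q_1* = 6.8663. Change: 6.8663 − 3.1211 = 3.7453.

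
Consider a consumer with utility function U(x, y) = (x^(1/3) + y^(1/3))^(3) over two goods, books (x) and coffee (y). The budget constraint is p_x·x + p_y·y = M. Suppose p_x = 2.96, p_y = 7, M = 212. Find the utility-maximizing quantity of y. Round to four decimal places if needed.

y* = 11.9338

MRS = MU_x/MU_y = (y/x)^(2/3). Set equal to p_x/p_y.
Hence y/x = (p_x/p_y)^(1/(2/3)), i.e. raised to the 1.5 power.
With the ratio pinned down, the budget gives x* = M/(p_x + p_y·(y/x)) and y* = (y/x)·x*.
Numerically y/x = 0.274973, so x* = 212/(2.96 + 7·0.274973) = 43.3998 and y* = 0.274973·43.3998 = 11.9338.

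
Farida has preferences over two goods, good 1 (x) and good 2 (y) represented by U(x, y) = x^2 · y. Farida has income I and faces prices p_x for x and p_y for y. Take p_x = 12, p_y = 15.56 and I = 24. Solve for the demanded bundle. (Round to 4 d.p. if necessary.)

x* = 1.3333, y* = 0.5141

MU_x/MU_y = (2·y)/(x); tangency sets this equal to p_x/p_y.
Rearranging, p_y·y = (1/2)·p_x·x. Substituting into the budget gives p_x·x·(1 + (1/2)) = I.
Demand: x*(p_x,p_y,I) = 2/3·I/p_x and y* = 1/3·I/p_y.
At p_x=12, p_y=15.56, I=24: x* = 2/3·24/12 = 1.3333, y* = 0.5141.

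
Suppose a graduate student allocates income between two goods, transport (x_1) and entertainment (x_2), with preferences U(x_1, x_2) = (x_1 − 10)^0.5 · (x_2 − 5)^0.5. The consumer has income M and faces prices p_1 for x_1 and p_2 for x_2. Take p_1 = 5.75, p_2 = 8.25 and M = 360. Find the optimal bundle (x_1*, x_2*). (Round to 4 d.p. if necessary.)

x_1* = 32.7174, x_2* = 20.8333

This is Cobb-Douglas in (x_1−10, x_2−5): tangency gives 0.5·p_2·(x_2−5) = 0.5·p_1·(x_1−10).
Substituting into the budget: x_1* = 10 + 0.5·(M − 10·p_1 − 5·p_2)/p_1, and x_2* = 5 + 0.5·(…)/p_2.
Discretionary income = 360 − 10·5.75 − 5·8.25 = 261.25; x_1* = 10 + 0.5·261.25/5.75 = 32.7174; x_2* = 5 + 0.5·261.25/8.25 = 20.8333.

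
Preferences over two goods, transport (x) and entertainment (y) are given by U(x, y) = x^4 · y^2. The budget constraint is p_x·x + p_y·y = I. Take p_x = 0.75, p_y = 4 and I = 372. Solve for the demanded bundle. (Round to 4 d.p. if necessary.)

x* = 330.6667, y* = 31

Tangency: MRS = 2·y/x = p_x/p_y.
Rearranging, p_y·y = (1/2)·p_x·x. Substituting into the budget gives p_x·x·(1 + (1/2)) = I.
Demand: x*(p_x,p_y,I) = 2/3·I/p_x and y* = 1/3·I/p_y.
At p_x=0.75, p_y=4, I=372: x* = 2/3·372/0.75 = 330.6667, y* = 31.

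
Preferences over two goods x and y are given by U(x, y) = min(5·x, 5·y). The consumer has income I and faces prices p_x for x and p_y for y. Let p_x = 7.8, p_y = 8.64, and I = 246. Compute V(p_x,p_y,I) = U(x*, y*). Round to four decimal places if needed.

Leontief preferences: the optimum is at the kink where x/5 = y/5, i.e. y = x.
Budget: p_x·x + p_y·x = I, so (5·p_x + 5·p_y)·x = 5·I.
Demand: x*(p_x,p_y,I) = 5·I/(5·p_x + 5·p_y), y* = 5·I/(5·p_x + 5·p_y).
Here 5·7.8 + 5·8.64 = 82.2, giving x* = 14.9635 and y* = 14.9635.
Utility at the optimum: U(14.9635, 14.9635) = 74.8175.

V = 74.8175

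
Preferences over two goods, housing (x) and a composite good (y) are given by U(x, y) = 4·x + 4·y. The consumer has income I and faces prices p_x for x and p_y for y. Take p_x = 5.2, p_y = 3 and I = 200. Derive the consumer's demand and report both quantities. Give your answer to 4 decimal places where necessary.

x* = 0, y* = 66.6667

Perfect substitutes: compare marginal utility per dollar. 4/p_x vs 4/p_y → 0.7692 vs 1.3333.
y gives more utility per dollar, so spend all income on y: y* = I/p_y, x* = 0.
Numerically: x* = 0, y* = 66.6667.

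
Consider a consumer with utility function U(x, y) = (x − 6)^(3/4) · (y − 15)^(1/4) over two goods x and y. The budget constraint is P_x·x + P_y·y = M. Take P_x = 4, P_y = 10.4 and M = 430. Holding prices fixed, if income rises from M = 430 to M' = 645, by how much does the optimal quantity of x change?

This is Cobb-Douglas in (x−6, y−15): tangency gives 0.75·P_y·(y−15) = 0.25·P_x·(x−6).
Substituting into the budget: x* = 6 + 0.75·(M − 6·P_x − 15·P_y)/P_x, and y* = 15 + 0.25·(…)/P_y.
Discretionary income = 430 − 6·4 − 15·10.4 = 250; x* = 6 + 0.75·250/4 = 52.875.
At M' = 645: x* = 93.1875. Change: 93.1875 − 52.875 = 40.3125.

Δx* = 40.3125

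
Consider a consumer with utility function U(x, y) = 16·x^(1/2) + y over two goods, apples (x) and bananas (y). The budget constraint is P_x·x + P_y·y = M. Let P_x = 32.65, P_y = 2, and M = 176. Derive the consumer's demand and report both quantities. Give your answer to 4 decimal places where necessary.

x* = 0.2401, y* = 84.0796

Set MRS = P_x/P_y: 8·x^(−1/2) = P_x/P_y.
Solve: √x = 8·P_y/P_x, so x*(P_x,P_y) = (8·P_y/P_x)², and y* = (M − P_x·x*)/P_y.
Plugging in: x* = (8·2/32.65)² = 0.2401, y* = 84.0796.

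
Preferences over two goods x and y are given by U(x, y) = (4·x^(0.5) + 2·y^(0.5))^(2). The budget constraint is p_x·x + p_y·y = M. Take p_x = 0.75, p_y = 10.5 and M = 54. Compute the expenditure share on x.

Substitute y = (y/x)·x into the budget: x* = M/(p_x + p_y·(y/x)).
Numerically y/x = 0.001276, so x* = 54/(0.75 + 10.5·0.001276) = 70.7368 and y* = 0.001276·70.7368 = 0.0902.
Expenditure on x: 0.75·70.7368 = 53.0526; share = 0.9825.

share on x = 0.9825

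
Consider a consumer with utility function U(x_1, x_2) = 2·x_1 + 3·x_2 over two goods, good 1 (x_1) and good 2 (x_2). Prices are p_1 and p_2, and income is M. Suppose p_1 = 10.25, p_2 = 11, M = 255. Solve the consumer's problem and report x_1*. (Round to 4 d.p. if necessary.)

x_1* = 0

Perfect substitutes: compare marginal utility per dollar. 2/p_1 vs 3/p_2 → 0.1951 vs 0.2727.
x_2 gives more utility per dollar, so spend all income on x_2: x_2* = M/p_2, x_1* = 0.
Numerically: x_1* = 0, x_2* = 23.1818.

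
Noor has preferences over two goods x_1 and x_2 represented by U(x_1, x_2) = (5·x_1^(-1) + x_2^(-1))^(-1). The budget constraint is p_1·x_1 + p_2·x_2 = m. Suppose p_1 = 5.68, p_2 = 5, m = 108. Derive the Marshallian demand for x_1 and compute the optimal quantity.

x_1* = 13.3941

Substitute x_2 = (x_2/x_1)·x_1 into the budget: x_1* = m/(p_1 + p_2·(x_2/x_1)).
Numerically x_2/x_1 = 0.476655, so x_1* = 108/(5.68 + 5·0.476655) = 13.3941.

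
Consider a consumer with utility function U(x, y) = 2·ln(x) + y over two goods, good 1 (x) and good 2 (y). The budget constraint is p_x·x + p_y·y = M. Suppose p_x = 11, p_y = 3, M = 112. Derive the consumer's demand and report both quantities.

So x*(p_x,p_y) = 2·p_y/p_x, independent of income; and y* = (M − 2·p_y)/p_y.
At the given prices: x* = 2·3/11 = 0.5455, and y* = 35.3333.

x* = 0.5455, y* = 35.3333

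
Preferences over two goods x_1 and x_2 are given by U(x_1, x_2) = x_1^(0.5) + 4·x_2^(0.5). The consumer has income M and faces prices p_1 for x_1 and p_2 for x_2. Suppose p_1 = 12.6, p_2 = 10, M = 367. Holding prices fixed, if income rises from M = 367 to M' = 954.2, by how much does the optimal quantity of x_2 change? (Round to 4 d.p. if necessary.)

MU_x_1 ∝ x_1^(-0.5), MU_x_2 ∝ 4·x_2^(-0.5), so MRS = (1/4)·(x_2/x_1)^(0.5) = p_1/p_2.
Solve for the ratio: x_2/x_1 = [4·p_1/p_2]^(2).
Substitute x_2 = (x_2/x_1)·x_1 into the budget: x_1* = M/(p_1 + p_2·(x_2/x_1)).
Numerically x_2/x_1 = 25.4016, so x_1* = 367/(12.6 + 10·25.4016) = 1.3765 and x_2* = 25.4016·1.3765 = 34.9656.
At M' = 954.2: x_2* = 90.9105. Change: 90.9105 − 34.9656 = 55.945.

Δx_2* = 55.945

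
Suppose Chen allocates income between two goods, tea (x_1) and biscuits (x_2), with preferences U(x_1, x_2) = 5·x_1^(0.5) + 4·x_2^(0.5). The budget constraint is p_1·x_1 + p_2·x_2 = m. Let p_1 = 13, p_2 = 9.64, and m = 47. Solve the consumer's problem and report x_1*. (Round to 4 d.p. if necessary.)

x_1* = 1.9406

MU_x_1 ∝ 5·x_1^(-0.5), MU_x_2 ∝ 4·x_2^(-0.5), so MRS = (5/4)·(x_2/x_1)^(0.5) = p_1/p_2.
Hence x_2/x_1 = ((4/5)·p_1/p_2)^(1/(0.5)), i.e. raised to the 2 power.
With the ratio pinned down, the budget gives x_1* = m/(p_1 + p_2·(x_2/x_1)) and x_2* = (x_2/x_1)·x_1*.
Numerically x_2/x_1 = 1.163892, so x_1* = 47/(13 + 9.64·1.163892) = 1.9406.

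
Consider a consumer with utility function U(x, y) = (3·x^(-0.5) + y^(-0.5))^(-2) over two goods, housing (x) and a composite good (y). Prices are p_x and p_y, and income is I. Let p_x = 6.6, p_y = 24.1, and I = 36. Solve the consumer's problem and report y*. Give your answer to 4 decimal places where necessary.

y* = 0.6354

MRS = MU_x/MU_y = 3·(y/x)^(1.5). Set equal to p_x/p_y.
Hence y/x = ((1/3)·p_x/p_y)^(1/(1.5)), i.e. raised to the 2/3 power.
Substitute y = (y/x)·x into the budget: x* = I/(p_x + p_y·(y/x)).
Numerically y/x = 0.202739, so x* = 36/(6.6 + 24.1·0.202739) = 3.1342 and y* = 0.202739·3.1342 = 0.6354.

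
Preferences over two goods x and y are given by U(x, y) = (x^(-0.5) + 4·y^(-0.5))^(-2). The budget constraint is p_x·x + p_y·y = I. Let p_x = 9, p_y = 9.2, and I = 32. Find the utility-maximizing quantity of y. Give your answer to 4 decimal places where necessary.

y* = 2.4952

From the CES first-order condition, (1/4)·(y/x)^(1.5) = p_x/p_y.
Hence y/x = (4·p_x/p_y)^(1/(1.5)), i.e. raised to the 2/3 power.
With the ratio pinned down, the budget gives x* = I/(p_x + p_y·(y/x)) and y* = (y/x)·x*.
Numerically y/x = 2.483189, so x* = 32/(9 + 9.2·2.483189) = 1.0049 and y* = 2.483189·1.0049 = 2.4952.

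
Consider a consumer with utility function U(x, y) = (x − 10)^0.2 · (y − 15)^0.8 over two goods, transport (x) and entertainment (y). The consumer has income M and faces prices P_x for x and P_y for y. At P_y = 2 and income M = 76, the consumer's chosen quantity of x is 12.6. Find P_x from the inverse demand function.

P_x = 2

This is Cobb-Douglas in (x−10, y−15): tangency gives 0.2·P_y·(y−15) = 0.8·P_x·(x−10).
After buying the subsistence bundle (10, 15), a share 0.2 of the remaining income goes to x: x* = 10 + 0.2·(M − 10P_x − 15P_y)/P_x.
Set x* = 12.6 in the demand function and solve for P_x: P_x = 2.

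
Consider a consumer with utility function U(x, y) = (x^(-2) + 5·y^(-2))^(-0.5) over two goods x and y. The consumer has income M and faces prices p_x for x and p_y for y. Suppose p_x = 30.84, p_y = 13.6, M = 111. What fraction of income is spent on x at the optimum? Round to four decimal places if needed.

MRS = MU_x/MU_y = (1/5)·(y/x)^(3). Set equal to p_x/p_y.
Solve for the ratio: y/x = [5·p_x/p_y]^(1/3).
Substitute y = (y/x)·x into the budget: x* = M/(p_x + p_y·(y/x)).
Numerically y/x = 2.246545, so x* = 111/(30.84 + 13.6·2.246545) = 1.808 and y* = 2.246545·1.808 = 4.0618.
Expenditure on x: 30.84·1.808 = 55.7594; share = 0.5023.

share on x = 0.5023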